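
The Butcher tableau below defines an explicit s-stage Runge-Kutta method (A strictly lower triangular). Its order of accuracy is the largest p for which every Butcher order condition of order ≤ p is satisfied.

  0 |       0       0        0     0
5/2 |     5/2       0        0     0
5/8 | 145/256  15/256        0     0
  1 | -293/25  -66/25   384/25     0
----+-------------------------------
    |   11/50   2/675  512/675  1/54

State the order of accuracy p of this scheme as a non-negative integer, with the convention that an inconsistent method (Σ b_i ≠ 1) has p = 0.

4

b = (11/50, 2/675, 512/675, 1/54)
c = (0, 5/2, 5/8, 1)
Ac = (0, 0, 75/512, 3)
Σ b_i: 11/50·1 + 2/675·1 + 512/675·1 + 1/54·1 = 1 ✓
b·c: 2/675·5/2 + 512/675·5/8 + 1/54·1 = 1/2 ✓
b·c²: 2/675·25/4 + 512/675·25/64 + 1/54·1 = 1/3 ✓
b·Ac: 512/675·75/512 + 1/54·3 = 1/6 ✓
b·c³: 2/675·125/8 + 512/675·125/512 + 1/54·1 = 1/4 ✓
b·(c∘Ac): 512/675·375/4096 + 1/54·3 = 1/8 ✓
b·Ac²: 512/675·375/1024 + 1/54·(-21/2) = 1/12 ✓
b·A²c: 1/54·9/4 = 1/24 ✓; 4 stages ⇒ order 4.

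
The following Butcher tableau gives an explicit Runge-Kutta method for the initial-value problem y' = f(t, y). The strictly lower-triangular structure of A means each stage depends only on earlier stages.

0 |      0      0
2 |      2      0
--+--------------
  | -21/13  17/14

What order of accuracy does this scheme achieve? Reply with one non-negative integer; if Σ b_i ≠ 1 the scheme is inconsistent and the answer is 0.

b = (-21/13, 17/14)
c = (0, 2)
Σ b_i: (-21/13)·1 + 17/14·1 = -73/182 ≠ 1 ⇒ order 0.

0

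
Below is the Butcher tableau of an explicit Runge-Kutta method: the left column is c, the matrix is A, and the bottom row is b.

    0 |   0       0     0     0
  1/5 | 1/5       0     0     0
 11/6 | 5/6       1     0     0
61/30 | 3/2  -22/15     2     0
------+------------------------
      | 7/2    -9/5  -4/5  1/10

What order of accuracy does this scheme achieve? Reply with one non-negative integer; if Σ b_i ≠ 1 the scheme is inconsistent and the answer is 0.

1

b = (7/2, -9/5, -4/5, 1/10)
c = (0, 1/5, 11/6, 61/30)
Ac = (0, 0, 1/5, 253/75)
Σ b_i: 7/2·1 + (-9/5)·1 + (-4/5)·1 + 1/10·1 = 1 ✓
b·c: (-9/5)·1/5 + (-4/5)·11/6 + 1/10·61/30 = -487/300 ≠ 1/2 ⇒ order 1.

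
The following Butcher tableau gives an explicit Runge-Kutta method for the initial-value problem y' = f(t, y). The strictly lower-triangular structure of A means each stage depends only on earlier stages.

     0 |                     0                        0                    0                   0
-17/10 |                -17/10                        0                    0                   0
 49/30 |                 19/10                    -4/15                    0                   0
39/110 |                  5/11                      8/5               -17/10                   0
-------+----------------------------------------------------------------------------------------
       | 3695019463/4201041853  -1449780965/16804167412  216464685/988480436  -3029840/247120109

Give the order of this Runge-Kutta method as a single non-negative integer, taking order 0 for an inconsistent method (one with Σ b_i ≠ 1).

3

b = (3695019463/4201041853, -1449780965/16804167412, 216464685/988480436, -3029840/247120109)
c = (0, -17/10, 49/30, 39/110)
Ac = (0, 0, 34/75, -1649/300)
Σ b_i: 3695019463/4201041853·1 + (-1449780965/16804167412)·1 + 216464685/988480436·1 + (-3029840/247120109)·1 = 1 ✓
b·c: (-1449780965/16804167412)·(-17/10) + 216464685/988480436·49/30 + (-3029840/247120109)·39/110 = 1/2 ✓
b·c²: (-1449780965/16804167412)·289/100 + 216464685/988480436·2401/900 + (-3029840/247120109)·1521/12100 = 1/3 ✓
b·Ac: 216464685/988480436·34/75 + (-3029840/247120109)·(-1649/300) = 1/6 ✓
b·c³: (-1449780965/16804167412)·(-4913/1000) + 216464685/988480436·117649/27000 + (-3029840/247120109)·59319/1331000 = 6740233716533/4892978158200 ≠ 1/4 ⇒ order 3.
b·(c∘Ac): 216464685/988480436·833/1125 + (-3029840/247120109)·(-21437/11000) = 811316923/4360943100 ≠ 1/8
b·Ac²: 216464685/988480436·(-289/375) + (-3029840/247120109)·799/9000 = -444436007/2616565860 ≠ 1/12
b·A²c: (-3029840/247120109)·(-289/375) = 10301456/1090235775 ≠ 1/24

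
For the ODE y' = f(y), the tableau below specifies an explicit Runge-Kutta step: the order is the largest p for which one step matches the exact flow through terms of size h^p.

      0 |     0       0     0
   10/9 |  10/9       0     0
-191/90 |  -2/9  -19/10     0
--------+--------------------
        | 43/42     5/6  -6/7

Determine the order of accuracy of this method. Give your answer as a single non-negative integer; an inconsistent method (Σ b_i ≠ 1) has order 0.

b = (43/42, 5/6, -6/7)
c = (0, 10/9, -191/90)
Ac = (0, 0, -19/9)
Σ b_i: 43/42·1 + 5/6·1 + (-6/7)·1 = 1 ✓
b·c: 5/6·10/9 + (-6/7)·(-191/90) = 2594/945 ≠ 1/2 ⇒ order 1.

1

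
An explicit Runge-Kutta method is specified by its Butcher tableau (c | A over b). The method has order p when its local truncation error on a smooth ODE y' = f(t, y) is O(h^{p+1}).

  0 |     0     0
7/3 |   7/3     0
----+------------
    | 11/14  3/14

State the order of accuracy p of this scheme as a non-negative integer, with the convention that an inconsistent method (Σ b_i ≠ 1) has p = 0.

2

b = (11/14, 3/14)
c = (0, 7/3)
Σ b_i: 11/14·1 + 3/14·1 = 1 ✓
b·c: 3/14·7/3 = 1/2 ✓; 2 stages ⇒ order 2.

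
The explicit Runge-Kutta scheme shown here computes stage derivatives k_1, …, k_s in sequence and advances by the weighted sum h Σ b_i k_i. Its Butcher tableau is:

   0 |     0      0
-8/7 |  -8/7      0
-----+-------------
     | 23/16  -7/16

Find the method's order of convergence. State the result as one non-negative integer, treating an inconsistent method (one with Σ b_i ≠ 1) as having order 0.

b = (23/16, -7/16)
c = (0, -8/7)
Σ b_i: 23/16·1 + (-7/16)·1 = 1 ✓
b·c: (-7/16)·(-8/7) = 1/2 ✓; 2 stages ⇒ order 2.

2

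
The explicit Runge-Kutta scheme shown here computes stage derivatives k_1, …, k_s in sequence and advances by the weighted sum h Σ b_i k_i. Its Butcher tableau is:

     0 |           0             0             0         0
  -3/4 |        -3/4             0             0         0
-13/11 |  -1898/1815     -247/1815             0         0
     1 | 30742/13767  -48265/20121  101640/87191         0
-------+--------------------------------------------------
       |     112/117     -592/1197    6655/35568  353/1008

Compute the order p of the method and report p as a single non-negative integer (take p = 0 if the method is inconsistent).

b = (112/117, -592/1197, 6655/35568, 353/1008)
c = (0, -3/4, -13/11, 1)
Ac = (0, 0, 247/2420, 595/1412)
Σ b_i: 112/117·1 + (-592/1197)·1 + 6655/35568·1 + 353/1008·1 = 1 ✓
b·c: (-592/1197)·(-3/4) + 6655/35568·(-13/11) + 353/1008·1 = 1/2 ✓
b·c²: (-592/1197)·9/16 + 6655/35568·169/121 + 353/1008·1 = 1/3 ✓
b·Ac: 6655/35568·247/2420 + 353/1008·595/1412 = 1/6 ✓
b·c³: (-592/1197)·(-27/64) + 6655/35568·(-2197/1331) + 353/1008·1 = 1/4 ✓
b·(c∘Ac): 6655/35568·(-3211/26620) + 353/1008·595/1412 = 1/8 ✓
b·Ac²: 6655/35568·(-741/9680) + 353/1008·1575/5648 = 1/12 ✓
b·A²c: 353/1008·42/353 = 1/24 ✓; 4 stages ⇒ order 4.

4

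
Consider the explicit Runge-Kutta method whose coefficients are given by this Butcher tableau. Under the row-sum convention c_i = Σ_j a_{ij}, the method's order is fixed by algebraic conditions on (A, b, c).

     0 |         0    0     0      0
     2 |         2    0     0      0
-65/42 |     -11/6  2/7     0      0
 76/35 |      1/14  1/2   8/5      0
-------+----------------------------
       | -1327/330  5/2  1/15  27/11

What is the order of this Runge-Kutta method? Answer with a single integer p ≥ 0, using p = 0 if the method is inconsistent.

b = (-1327/330, 5/2, 1/15, 27/11)
c = (0, 2, -65/42, 76/35)
Ac = (0, 0, 4/7, -31/21)
Σ b_i: (-1327/330)·1 + 5/2·1 + 1/15·1 + 27/11·1 = 1 ✓
b·c: 5/2·2 + 1/15·(-65/42) + 27/11·76/35 = 70871/6930 ≠ 1/2 ⇒ order 1.

1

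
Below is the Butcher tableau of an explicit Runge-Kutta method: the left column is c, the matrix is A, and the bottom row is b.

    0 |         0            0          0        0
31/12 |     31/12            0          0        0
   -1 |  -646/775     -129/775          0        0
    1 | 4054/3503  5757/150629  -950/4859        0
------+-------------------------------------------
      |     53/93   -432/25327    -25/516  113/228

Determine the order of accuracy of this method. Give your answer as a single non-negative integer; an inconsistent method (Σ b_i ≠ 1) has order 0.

b = (53/93, -432/25327, -25/516, 113/228)
c = (0, 31/12, -1, 1)
Ac = (0, 0, -43/100, 133/452)
Σ b_i: 53/93·1 + (-432/25327)·1 + (-25/516)·1 + 113/228·1 = 1 ✓
b·c: (-432/25327)·31/12 + (-25/516)·(-1) + 113/228·1 = 1/2 ✓
b·c²: (-432/25327)·961/144 + (-25/516)·1 + 113/228·1 = 1/3 ✓
b·Ac: (-25/516)·(-43/100) + 113/228·133/452 = 1/6 ✓
b·c³: (-432/25327)·29791/1728 + (-25/516)·(-1) + 113/228·1 = 1/4 ✓
b·(c∘Ac): (-25/516)·43/100 + 113/228·133/452 = 1/8 ✓
b·Ac²: (-25/516)·(-1333/1200) + 113/228·323/5424 = 1/12 ✓
b·A²c: 113/228·19/226 = 1/24 ✓; 4 stages ⇒ order 4.

4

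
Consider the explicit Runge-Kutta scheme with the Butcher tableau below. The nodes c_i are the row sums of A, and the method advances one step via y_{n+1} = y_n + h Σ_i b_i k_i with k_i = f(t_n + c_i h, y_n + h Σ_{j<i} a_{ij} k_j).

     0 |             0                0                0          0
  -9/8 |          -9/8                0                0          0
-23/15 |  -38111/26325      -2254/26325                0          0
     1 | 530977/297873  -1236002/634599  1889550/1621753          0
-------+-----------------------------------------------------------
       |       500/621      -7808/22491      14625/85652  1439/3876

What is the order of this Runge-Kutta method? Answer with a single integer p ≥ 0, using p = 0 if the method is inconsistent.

b = (500/621, -7808/22491, 14625/85652, 1439/3876)
c = (0, -9/8, -23/15, 1)
Ac = (0, 0, 1127/11700, 2329/5756)
Σ b_i: 500/621·1 + (-7808/22491)·1 + 14625/85652·1 + 1439/3876·1 = 1 ✓
b·c: (-7808/22491)·(-9/8) + 14625/85652·(-23/15) + 1439/3876·1 = 1/2 ✓
b·c²: (-7808/22491)·81/64 + 14625/85652·529/225 + 1439/3876·1 = 1/3 ✓
b·Ac: 14625/85652·1127/11700 + 1439/3876·2329/5756 = 1/6 ✓
b·c³: (-7808/22491)·(-729/512) + 14625/85652·(-12167/3375) + 1439/3876·1 = 1/4 ✓
b·(c∘Ac): 14625/85652·(-25921/175500) + 1439/3876·2329/5756 = 1/8 ✓
b·Ac²: 14625/85652·(-1127/10400) + 1439/3876·12631/46048 = 1/12 ✓
b·A²c: 1439/3876·323/2878 = 1/24 ✓; 4 stages ⇒ order 4.

4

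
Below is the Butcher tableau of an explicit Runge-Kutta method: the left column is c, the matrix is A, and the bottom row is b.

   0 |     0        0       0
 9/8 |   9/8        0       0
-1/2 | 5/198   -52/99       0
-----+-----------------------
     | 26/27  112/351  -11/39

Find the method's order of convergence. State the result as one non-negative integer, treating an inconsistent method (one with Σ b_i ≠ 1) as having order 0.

3

b = (26/27, 112/351, -11/39)
c = (0, 9/8, -1/2)
Ac = (0, 0, -13/22)
Σ b_i: 26/27·1 + 112/351·1 + (-11/39)·1 = 1 ✓
b·c: 112/351·9/8 + (-11/39)·(-1/2) = 1/2 ✓
b·c²: 112/351·81/64 + (-11/39)·1/4 = 1/3 ✓
b·Ac: (-11/39)·(-13/22) = 1/6 ✓; 3 stages ⇒ order 3.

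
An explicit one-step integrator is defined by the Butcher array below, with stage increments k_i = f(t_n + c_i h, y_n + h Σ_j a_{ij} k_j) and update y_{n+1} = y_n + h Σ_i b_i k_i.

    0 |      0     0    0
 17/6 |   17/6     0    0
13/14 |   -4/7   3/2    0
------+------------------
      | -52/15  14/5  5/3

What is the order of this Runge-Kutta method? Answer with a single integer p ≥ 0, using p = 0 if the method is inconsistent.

b = (-52/15, 14/5, 5/3)
c = (0, 17/6, 13/14)
Ac = (0, 0, 17/4)
Σ b_i: (-52/15)·1 + 14/5·1 + 5/3·1 = 1 ✓
b·c: 14/5·17/6 + 5/3·13/14 = 1991/210 ≠ 1/2 ⇒ order 1.

1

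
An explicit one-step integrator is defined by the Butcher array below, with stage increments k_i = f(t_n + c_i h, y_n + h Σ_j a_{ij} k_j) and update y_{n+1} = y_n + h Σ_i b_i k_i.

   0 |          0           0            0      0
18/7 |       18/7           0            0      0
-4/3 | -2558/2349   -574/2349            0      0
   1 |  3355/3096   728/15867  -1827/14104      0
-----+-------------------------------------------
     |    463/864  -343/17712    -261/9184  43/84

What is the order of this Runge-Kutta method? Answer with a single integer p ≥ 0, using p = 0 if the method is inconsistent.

4

b = (463/864, -343/17712, -261/9184, 43/84)
c = (0, 18/7, -4/3, 1)
Ac = (0, 0, -164/261, 25/86)
Σ b_i: 463/864·1 + (-343/17712)·1 + (-261/9184)·1 + 43/84·1 = 1 ✓
b·c: (-343/17712)·18/7 + (-261/9184)·(-4/3) + 43/84·1 = 1/2 ✓
b·c²: (-343/17712)·324/49 + (-261/9184)·16/9 + 43/84·1 = 1/3 ✓
b·Ac: (-261/9184)·(-164/261) + 43/84·25/86 = 1/6 ✓
b·c³: (-343/17712)·5832/343 + (-261/9184)·(-64/27) + 43/84·1 = 1/4 ✓
b·(c∘Ac): (-261/9184)·656/783 + 43/84·25/86 = 1/8 ✓
b·Ac²: (-261/9184)·(-328/203) + 43/84·22/301 = 1/12 ✓
b·A²c: 43/84·7/86 = 1/24 ✓; 4 stages ⇒ order 4.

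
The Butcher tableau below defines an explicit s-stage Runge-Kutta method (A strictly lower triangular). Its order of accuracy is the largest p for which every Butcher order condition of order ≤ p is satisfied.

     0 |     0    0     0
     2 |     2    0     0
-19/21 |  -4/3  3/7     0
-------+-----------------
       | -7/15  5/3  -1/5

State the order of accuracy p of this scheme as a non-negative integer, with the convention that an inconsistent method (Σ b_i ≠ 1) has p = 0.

b = (-7/15, 5/3, -1/5)
c = (0, 2, -19/21)
Ac = (0, 0, 6/7)
Σ b_i: (-7/15)·1 + 5/3·1 + (-1/5)·1 = 1 ✓
b·c: 5/3·2 + (-1/5)·(-19/21) = 123/35 ≠ 1/2 ⇒ order 1.

1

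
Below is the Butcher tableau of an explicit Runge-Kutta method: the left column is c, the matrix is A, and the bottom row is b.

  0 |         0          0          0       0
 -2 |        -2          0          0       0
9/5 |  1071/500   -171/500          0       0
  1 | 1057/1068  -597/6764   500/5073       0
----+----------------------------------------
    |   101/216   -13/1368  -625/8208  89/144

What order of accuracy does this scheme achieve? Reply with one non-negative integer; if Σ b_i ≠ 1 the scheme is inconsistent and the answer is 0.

b = (101/216, -13/1368, -625/8208, 89/144)
c = (0, -2, 9/5, 1)
Ac = (0, 0, 171/250, 63/178)
Σ b_i: 101/216·1 + (-13/1368)·1 + (-625/8208)·1 + 89/144·1 = 1 ✓
b·c: (-13/1368)·(-2) + (-625/8208)·9/5 + 89/144·1 = 1/2 ✓
b·c²: (-13/1368)·4 + (-625/8208)·81/25 + 89/144·1 = 1/3 ✓
b·Ac: (-625/8208)·171/250 + 89/144·63/178 = 1/6 ✓
b·c³: (-13/1368)·(-8) + (-625/8208)·729/125 + 89/144·1 = 1/4 ✓
b·(c∘Ac): (-625/8208)·1539/1250 + 89/144·63/178 = 1/8 ✓
b·Ac²: (-625/8208)·(-171/125) + 89/144·(-3/89) = 1/12 ✓
b·A²c: 89/144·6/89 = 1/24 ✓; 4 stages ⇒ order 4.

4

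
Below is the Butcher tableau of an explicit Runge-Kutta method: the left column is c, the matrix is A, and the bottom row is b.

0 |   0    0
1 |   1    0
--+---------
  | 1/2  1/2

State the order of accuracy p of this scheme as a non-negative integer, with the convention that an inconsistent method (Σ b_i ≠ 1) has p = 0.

2

b = (1/2, 1/2)
c = (0, 1)
Σ b_i: 1/2·1 + 1/2·1 = 1 ✓
b·c: 1/2·1 = 1/2 ✓; 2 stages ⇒ order 2.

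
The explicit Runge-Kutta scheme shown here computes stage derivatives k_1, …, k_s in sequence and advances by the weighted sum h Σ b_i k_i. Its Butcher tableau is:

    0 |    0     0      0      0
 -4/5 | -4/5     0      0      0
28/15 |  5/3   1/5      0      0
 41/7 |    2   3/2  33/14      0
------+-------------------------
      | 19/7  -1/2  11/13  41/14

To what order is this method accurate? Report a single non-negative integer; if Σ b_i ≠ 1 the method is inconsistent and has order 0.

0

b = (19/7, -1/2, 11/13, 41/14)
c = (0, -4/5, 28/15, 41/7)
Ac = (0, 0, -4/25, 16/5)
Σ b_i: 19/7·1 + (-1/2)·1 + 11/13·1 + 41/14·1 = 545/91 ≠ 1 ⇒ order 0.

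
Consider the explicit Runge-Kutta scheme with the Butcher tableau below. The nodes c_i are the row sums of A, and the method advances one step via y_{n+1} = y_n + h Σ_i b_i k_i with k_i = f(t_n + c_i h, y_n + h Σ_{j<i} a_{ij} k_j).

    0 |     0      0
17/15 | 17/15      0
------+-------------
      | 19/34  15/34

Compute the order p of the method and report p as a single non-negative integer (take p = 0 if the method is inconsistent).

b = (19/34, 15/34)
c = (0, 17/15)
Σ b_i: 19/34·1 + 15/34·1 = 1 ✓
b·c: 15/34·17/15 = 1/2 ✓; 2 stages ⇒ order 2.

2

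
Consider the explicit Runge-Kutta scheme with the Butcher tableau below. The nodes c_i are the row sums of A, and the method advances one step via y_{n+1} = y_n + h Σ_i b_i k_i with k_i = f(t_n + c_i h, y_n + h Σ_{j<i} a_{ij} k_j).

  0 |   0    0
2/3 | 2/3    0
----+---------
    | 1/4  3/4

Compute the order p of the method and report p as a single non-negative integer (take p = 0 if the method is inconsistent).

b = (1/4, 3/4)
c = (0, 2/3)
Σ b_i: 1/4·1 + 3/4·1 = 1 ✓
b·c: 3/4·2/3 = 1/2 ✓; 2 stages ⇒ order 2.

2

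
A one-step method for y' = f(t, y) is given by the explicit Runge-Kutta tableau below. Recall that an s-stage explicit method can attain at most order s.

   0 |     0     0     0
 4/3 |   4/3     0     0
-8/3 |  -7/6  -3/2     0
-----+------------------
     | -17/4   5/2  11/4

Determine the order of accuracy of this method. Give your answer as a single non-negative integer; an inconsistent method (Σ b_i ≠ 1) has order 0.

1

b = (-17/4, 5/2, 11/4)
c = (0, 4/3, -8/3)
Ac = (0, 0, -2)
Σ b_i: (-17/4)·1 + 5/2·1 + 11/4·1 = 1 ✓
b·c: 5/2·4/3 + 11/4·(-8/3) = -4 ≠ 1/2 ⇒ order 1.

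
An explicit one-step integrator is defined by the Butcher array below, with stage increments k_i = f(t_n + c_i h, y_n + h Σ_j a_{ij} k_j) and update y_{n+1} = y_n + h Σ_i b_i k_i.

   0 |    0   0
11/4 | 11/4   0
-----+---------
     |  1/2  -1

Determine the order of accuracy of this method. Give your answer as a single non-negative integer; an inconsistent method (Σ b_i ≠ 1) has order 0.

0

b = (1/2, -1)
c = (0, 11/4)
Σ b_i: 1/2·1 + (-1)·1 = -1/2 ≠ 1 ⇒ order 0.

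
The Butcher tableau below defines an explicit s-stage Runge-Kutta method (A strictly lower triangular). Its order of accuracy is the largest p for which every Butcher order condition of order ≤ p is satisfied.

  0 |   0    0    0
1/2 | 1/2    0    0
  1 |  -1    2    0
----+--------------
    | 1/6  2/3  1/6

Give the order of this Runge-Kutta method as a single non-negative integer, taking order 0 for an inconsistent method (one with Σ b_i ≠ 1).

b = (1/6, 2/3, 1/6)
c = (0, 1/2, 1)
Ac = (0, 0, 1)
Σ b_i: 1/6·1 + 2/3·1 + 1/6·1 = 1 ✓
b·c: 2/3·1/2 + 1/6·1 = 1/2 ✓
b·c²: 2/3·1/4 + 1/6·1 = 1/3 ✓
b·Ac: 1/6·1 = 1/6 ✓; 3 stages ⇒ order 3.

3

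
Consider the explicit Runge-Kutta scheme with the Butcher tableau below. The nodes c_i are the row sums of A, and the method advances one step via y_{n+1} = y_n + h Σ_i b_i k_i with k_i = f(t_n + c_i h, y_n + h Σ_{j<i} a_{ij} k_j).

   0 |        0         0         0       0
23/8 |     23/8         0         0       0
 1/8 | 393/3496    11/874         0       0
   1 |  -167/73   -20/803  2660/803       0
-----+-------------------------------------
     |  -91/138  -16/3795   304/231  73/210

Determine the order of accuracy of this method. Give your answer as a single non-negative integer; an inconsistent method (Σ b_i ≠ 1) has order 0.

b = (-91/138, -16/3795, 304/231, 73/210)
c = (0, 23/8, 1/8, 1)
Ac = (0, 0, 11/304, 25/73)
Σ b_i: (-91/138)·1 + (-16/3795)·1 + 304/231·1 + 73/210·1 = 1 ✓
b·c: (-16/3795)·23/8 + 304/231·1/8 + 73/210·1 = 1/2 ✓
b·c²: (-16/3795)·529/64 + 304/231·1/64 + 73/210·1 = 1/3 ✓
b·Ac: 304/231·11/304 + 73/210·25/73 = 1/6 ✓
b·c³: (-16/3795)·12167/512 + 304/231·1/512 + 73/210·1 = 1/4 ✓
b·(c∘Ac): 304/231·11/2432 + 73/210·25/73 = 1/8 ✓
b·Ac²: 304/231·253/2432 + 73/210·(-45/292) = 1/12 ✓
b·A²c: 73/210·35/292 = 1/24 ✓; 4 stages ⇒ order 4.

4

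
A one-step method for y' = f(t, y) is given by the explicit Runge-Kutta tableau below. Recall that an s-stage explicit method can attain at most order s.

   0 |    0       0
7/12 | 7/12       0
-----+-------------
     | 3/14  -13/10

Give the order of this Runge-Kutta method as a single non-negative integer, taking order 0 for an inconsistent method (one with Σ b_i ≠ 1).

b = (3/14, -13/10)
c = (0, 7/12)
Σ b_i: 3/14·1 + (-13/10)·1 = -38/35 ≠ 1 ⇒ order 0.

0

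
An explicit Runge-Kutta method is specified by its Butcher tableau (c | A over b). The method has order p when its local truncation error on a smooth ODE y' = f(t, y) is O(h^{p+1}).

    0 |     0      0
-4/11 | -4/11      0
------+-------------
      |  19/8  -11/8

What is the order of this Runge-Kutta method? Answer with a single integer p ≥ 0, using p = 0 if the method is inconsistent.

2

b = (19/8, -11/8)
c = (0, -4/11)
Σ b_i: 19/8·1 + (-11/8)·1 = 1 ✓
b·c: (-11/8)·(-4/11) = 1/2 ✓; 2 stages ⇒ order 2.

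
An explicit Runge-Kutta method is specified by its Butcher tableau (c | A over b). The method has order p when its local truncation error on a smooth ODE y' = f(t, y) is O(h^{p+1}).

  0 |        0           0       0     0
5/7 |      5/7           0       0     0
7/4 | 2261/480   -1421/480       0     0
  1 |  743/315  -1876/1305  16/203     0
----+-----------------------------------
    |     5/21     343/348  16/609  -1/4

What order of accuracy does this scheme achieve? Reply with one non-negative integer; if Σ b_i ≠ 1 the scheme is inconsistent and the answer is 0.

4

b = (5/21, 343/348, 16/609, -1/4)
c = (0, 5/7, 7/4, 1)
Ac = (0, 0, -203/96, -8/9)
Σ b_i: 5/21·1 + 343/348·1 + 16/609·1 + (-1/4)·1 = 1 ✓
b·c: 343/348·5/7 + 16/609·7/4 + (-1/4)·1 = 1/2 ✓
b·c²: 343/348·25/49 + 16/609·49/16 + (-1/4)·1 = 1/3 ✓
b·Ac: 16/609·(-203/96) + (-1/4)·(-8/9) = 1/6 ✓
b·c³: 343/348·125/343 + 16/609·343/64 + (-1/4)·1 = 1/4 ✓
b·(c∘Ac): 16/609·(-1421/384) + (-1/4)·(-8/9) = 1/8 ✓
b·Ac²: 16/609·(-145/96) + (-1/4)·(-31/63) = 1/12 ✓
b·A²c: (-1/4)·(-1/6) = 1/24 ✓; 4 stages ⇒ order 4.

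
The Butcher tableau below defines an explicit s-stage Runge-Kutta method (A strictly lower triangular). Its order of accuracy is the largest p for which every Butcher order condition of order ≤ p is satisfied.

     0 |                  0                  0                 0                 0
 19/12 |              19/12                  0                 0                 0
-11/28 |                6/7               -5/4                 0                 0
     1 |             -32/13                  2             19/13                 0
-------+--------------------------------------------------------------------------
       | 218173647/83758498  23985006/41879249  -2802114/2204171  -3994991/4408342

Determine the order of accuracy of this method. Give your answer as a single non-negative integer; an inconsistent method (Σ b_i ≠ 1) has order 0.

b = (218173647/83758498, 23985006/41879249, -2802114/2204171, -3994991/4408342)
c = (0, 19/12, -11/28, 1)
Ac = (0, 0, -95/48, 2831/1092)
Σ b_i: 218173647/83758498·1 + 23985006/41879249·1 + (-2802114/2204171)·1 + (-3994991/4408342)·1 = 1 ✓
b·c: 23985006/41879249·19/12 + (-2802114/2204171)·(-11/28) + (-3994991/4408342)·1 = 1/2 ✓
b·c²: 23985006/41879249·361/144 + (-2802114/2204171)·121/784 + (-3994991/4408342)·1 = 1/3 ✓
b·Ac: (-2802114/2204171)·(-95/48) + (-3994991/4408342)·2831/1092 = 1/6 ✓
b·c³: 23985006/41879249·6859/1728 + (-2802114/2204171)·(-1331/21952) + (-3994991/4408342)·1 = 3208624823/2221804368 ≠ 1/4 ⇒ order 3.
b·(c∘Ac): (-2802114/2204171)·1045/1344 + (-3994991/4408342)·2831/1092 = -37173301/11136864 ≠ 1/8
b·Ac²: (-2802114/2204171)·(-1805/576) + (-3994991/4408342)·480605/91728 = -89386445/116937072 ≠ 1/12
b·A²c: (-3994991/4408342)·(-1805/624) = 29194165/11136864 ≠ 1/24

3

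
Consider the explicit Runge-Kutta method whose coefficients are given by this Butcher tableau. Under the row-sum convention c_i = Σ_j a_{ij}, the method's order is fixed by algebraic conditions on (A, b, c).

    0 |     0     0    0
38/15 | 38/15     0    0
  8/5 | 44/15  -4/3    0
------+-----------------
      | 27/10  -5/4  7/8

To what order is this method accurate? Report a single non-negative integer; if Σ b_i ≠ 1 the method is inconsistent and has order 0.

0

b = (27/10, -5/4, 7/8)
c = (0, 38/15, 8/5)
Ac = (0, 0, -152/45)
Σ b_i: 27/10·1 + (-5/4)·1 + 7/8·1 = 93/40 ≠ 1 ⇒ order 0.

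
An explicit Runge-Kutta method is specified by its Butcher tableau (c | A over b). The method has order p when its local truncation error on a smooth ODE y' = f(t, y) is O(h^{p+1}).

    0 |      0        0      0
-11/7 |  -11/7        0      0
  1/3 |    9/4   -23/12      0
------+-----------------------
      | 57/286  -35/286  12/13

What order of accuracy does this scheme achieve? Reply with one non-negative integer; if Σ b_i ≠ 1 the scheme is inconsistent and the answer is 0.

b = (57/286, -35/286, 12/13)
c = (0, -11/7, 1/3)
Ac = (0, 0, 253/84)
Σ b_i: 57/286·1 + (-35/286)·1 + 12/13·1 = 1 ✓
b·c: (-35/286)·(-11/7) + 12/13·1/3 = 1/2 ✓
b·c²: (-35/286)·121/49 + 12/13·1/9 = -109/546 ≠ 1/3 ⇒ order 2.
b·Ac: 12/13·253/84 = 253/91 ≠ 1/6

2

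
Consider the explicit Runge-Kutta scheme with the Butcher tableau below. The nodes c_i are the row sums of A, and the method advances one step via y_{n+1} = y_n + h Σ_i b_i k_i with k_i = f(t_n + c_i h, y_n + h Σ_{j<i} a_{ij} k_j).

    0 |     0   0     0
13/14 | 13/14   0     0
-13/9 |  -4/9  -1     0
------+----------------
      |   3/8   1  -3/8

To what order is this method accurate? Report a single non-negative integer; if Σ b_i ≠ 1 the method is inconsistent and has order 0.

1

b = (3/8, 1, -3/8)
c = (0, 13/14, -13/9)
Ac = (0, 0, -13/14)
Σ b_i: 3/8·1 + 1·1 + (-3/8)·1 = 1 ✓
b·c: 1·13/14 + (-3/8)·(-13/9) = 247/168 ≠ 1/2 ⇒ order 1.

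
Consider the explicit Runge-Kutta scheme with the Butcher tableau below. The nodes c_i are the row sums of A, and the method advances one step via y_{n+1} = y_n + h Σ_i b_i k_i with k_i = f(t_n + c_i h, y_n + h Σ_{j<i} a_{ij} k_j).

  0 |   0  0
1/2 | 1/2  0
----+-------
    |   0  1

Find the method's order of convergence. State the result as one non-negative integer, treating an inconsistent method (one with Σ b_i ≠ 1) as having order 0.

2

b = (0, 1)
c = (0, 1/2)
Σ b_i: 1·1 = 1 ✓
b·c: 1·1/2 = 1/2 ✓; 2 stages ⇒ order 2.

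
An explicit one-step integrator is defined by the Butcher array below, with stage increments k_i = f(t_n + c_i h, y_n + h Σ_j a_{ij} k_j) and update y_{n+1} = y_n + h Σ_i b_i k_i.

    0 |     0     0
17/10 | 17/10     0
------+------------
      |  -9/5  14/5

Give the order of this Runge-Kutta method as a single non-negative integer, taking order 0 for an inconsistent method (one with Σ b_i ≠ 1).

1

b = (-9/5, 14/5)
c = (0, 17/10)
Σ b_i: (-9/5)·1 + 14/5·1 = 1 ✓
b·c: 14/5·17/10 = 119/25 ≠ 1/2 ⇒ order 1.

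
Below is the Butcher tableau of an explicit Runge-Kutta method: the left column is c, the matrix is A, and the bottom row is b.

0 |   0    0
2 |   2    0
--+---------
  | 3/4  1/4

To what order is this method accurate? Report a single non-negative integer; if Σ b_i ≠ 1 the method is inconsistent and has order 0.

b = (3/4, 1/4)
c = (0, 2)
Σ b_i: 3/4·1 + 1/4·1 = 1 ✓
b·c: 1/4·2 = 1/2 ✓; 2 stages ⇒ order 2.

2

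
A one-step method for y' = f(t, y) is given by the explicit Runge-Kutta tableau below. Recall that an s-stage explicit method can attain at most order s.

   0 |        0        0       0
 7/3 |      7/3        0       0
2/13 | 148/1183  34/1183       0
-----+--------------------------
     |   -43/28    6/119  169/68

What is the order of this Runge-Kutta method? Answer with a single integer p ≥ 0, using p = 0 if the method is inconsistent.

b = (-43/28, 6/119, 169/68)
c = (0, 7/3, 2/13)
Ac = (0, 0, 34/507)
Σ b_i: (-43/28)·1 + 6/119·1 + 169/68·1 = 1 ✓
b·c: 6/119·7/3 + 169/68·2/13 = 1/2 ✓
b·c²: 6/119·49/9 + 169/68·4/169 = 1/3 ✓
b·Ac: 169/68·34/507 = 1/6 ✓; 3 stages ⇒ order 3.

3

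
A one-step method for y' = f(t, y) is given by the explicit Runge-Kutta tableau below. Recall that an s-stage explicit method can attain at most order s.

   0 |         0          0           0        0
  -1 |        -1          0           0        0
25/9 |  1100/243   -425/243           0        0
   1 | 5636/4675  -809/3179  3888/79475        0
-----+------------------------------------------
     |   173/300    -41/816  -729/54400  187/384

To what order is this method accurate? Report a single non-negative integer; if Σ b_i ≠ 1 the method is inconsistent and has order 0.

b = (173/300, -41/816, -729/54400, 187/384)
c = (0, -1, 25/9, 1)
Ac = (0, 0, 425/243, 73/187)
Σ b_i: 173/300·1 + (-41/816)·1 + (-729/54400)·1 + 187/384·1 = 1 ✓
b·c: (-41/816)·(-1) + (-729/54400)·25/9 + 187/384·1 = 1/2 ✓
b·c²: (-41/816)·1 + (-729/54400)·625/81 + 187/384·1 = 1/3 ✓
b·Ac: (-729/54400)·425/243 + 187/384·73/187 = 1/6 ✓
b·c³: (-41/816)·(-1) + (-729/54400)·15625/729 + 187/384·1 = 1/4 ✓
b·(c∘Ac): (-729/54400)·10625/2187 + 187/384·73/187 = 1/8 ✓
b·Ac²: (-729/54400)·(-425/243) + 187/384·23/187 = 1/12 ✓
b·A²c: 187/384·16/187 = 1/24 ✓; 4 stages ⇒ order 4.

4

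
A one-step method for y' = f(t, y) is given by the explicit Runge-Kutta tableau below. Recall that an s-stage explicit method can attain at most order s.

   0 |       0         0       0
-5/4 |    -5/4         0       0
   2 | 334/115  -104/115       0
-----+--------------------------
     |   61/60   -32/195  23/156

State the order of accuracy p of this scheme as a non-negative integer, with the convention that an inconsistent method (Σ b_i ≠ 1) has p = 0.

3

b = (61/60, -32/195, 23/156)
c = (0, -5/4, 2)
Ac = (0, 0, 26/23)
Σ b_i: 61/60·1 + (-32/195)·1 + 23/156·1 = 1 ✓
b·c: (-32/195)·(-5/4) + 23/156·2 = 1/2 ✓
b·c²: (-32/195)·25/16 + 23/156·4 = 1/3 ✓
b·Ac: 23/156·26/23 = 1/6 ✓; 3 stages ⇒ order 3.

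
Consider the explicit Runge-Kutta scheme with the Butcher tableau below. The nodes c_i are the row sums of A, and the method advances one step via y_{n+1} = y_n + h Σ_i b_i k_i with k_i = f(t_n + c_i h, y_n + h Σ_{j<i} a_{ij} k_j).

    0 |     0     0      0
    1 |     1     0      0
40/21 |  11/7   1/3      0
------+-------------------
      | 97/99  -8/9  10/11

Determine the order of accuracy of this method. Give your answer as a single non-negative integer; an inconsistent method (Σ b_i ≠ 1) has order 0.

b = (97/99, -8/9, 10/11)
c = (0, 1, 40/21)
Ac = (0, 0, 1/3)
Σ b_i: 97/99·1 + (-8/9)·1 + 10/11·1 = 1 ✓
b·c: (-8/9)·1 + 10/11·40/21 = 584/693 ≠ 1/2 ⇒ order 1.

1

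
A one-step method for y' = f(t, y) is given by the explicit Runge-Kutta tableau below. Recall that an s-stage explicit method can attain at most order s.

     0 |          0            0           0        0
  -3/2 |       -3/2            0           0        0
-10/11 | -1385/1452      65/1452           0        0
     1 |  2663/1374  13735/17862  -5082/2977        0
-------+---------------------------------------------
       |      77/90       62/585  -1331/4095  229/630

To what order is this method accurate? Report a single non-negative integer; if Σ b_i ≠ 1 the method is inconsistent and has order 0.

b = (77/90, 62/585, -1331/4095, 229/630)
c = (0, -3/2, -10/11, 1)
Ac = (0, 0, -65/968, 365/916)
Σ b_i: 77/90·1 + 62/585·1 + (-1331/4095)·1 + 229/630·1 = 1 ✓
b·c: 62/585·(-3/2) + (-1331/4095)·(-10/11) + 229/630·1 = 1/2 ✓
b·c²: 62/585·9/4 + (-1331/4095)·100/121 + 229/630·1 = 1/3 ✓
b·Ac: (-1331/4095)·(-65/968) + 229/630·365/916 = 1/6 ✓
b·c³: 62/585·(-27/8) + (-1331/4095)·(-1000/1331) + 229/630·1 = 1/4 ✓
b·(c∘Ac): (-1331/4095)·325/5324 + 229/630·365/916 = 1/8 ✓
b·Ac²: (-1331/4095)·195/1936 + 229/630·585/1832 = 1/12 ✓
b·A²c: 229/630·105/916 = 1/24 ✓; 4 stages ⇒ order 4.

4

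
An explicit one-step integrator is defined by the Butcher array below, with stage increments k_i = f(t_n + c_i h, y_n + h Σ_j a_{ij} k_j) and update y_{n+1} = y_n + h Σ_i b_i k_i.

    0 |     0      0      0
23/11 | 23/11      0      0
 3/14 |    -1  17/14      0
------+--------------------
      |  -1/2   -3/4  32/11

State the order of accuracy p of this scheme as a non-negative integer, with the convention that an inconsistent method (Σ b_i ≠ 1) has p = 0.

b = (-1/2, -3/4, 32/11)
c = (0, 23/11, 3/14)
Ac = (0, 0, 391/154)
Σ b_i: (-1/2)·1 + (-3/4)·1 + 32/11·1 = 73/44 ≠ 1 ⇒ order 0.

0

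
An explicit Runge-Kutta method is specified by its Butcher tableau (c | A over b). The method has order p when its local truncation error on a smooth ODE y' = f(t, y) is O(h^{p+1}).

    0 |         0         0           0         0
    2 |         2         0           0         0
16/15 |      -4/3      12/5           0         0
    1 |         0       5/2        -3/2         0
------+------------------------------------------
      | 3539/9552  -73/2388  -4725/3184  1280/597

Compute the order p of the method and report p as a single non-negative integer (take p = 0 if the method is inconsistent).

3

b = (3539/9552, -73/2388, -4725/3184, 1280/597)
c = (0, 2, 16/15, 1)
Ac = (0, 0, 24/5, 17/5)
Σ b_i: 3539/9552·1 + (-73/2388)·1 + (-4725/3184)·1 + 1280/597·1 = 1 ✓
b·c: (-73/2388)·2 + (-4725/3184)·16/15 + 1280/597·1 = 1/2 ✓
b·c²: (-73/2388)·4 + (-4725/3184)·256/225 + 1280/597·1 = 1/3 ✓
b·Ac: (-4725/3184)·24/5 + 1280/597·17/5 = 1/6 ✓
b·c³: (-73/2388)·8 + (-4725/3184)·4096/3375 + 1280/597·1 = 98/995 ≠ 1/4 ⇒ order 3.
b·(c∘Ac): (-4725/3184)·128/25 + 1280/597·17/5 = -184/597 ≠ 1/8
b·Ac²: (-4725/3184)·48/5 + 1280/597·622/75 = 31657/8955 ≠ 1/12
b·A²c: 1280/597·(-36/5) = -3072/199 ≠ 1/24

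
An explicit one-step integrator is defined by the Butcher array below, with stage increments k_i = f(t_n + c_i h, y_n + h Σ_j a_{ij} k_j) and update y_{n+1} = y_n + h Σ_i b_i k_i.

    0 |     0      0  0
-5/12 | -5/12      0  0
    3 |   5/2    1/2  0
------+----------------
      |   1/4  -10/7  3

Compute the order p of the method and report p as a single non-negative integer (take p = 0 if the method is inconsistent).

0

b = (1/4, -10/7, 3)
c = (0, -5/12, 3)
Ac = (0, 0, -5/24)
Σ b_i: 1/4·1 + (-10/7)·1 + 3·1 = 51/28 ≠ 1 ⇒ order 0.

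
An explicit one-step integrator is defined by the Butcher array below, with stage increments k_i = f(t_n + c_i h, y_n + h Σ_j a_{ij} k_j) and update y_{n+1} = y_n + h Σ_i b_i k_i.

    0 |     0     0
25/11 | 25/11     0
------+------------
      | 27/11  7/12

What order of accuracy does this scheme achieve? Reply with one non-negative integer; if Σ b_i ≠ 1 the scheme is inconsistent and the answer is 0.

0

b = (27/11, 7/12)
c = (0, 25/11)
Σ b_i: 27/11·1 + 7/12·1 = 401/132 ≠ 1 ⇒ order 0.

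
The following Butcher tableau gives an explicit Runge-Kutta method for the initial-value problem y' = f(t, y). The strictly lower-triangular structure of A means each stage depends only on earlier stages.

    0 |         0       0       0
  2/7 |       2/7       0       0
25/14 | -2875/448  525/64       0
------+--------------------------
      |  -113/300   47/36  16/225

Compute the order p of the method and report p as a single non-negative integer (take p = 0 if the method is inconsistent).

3

b = (-113/300, 47/36, 16/225)
c = (0, 2/7, 25/14)
Ac = (0, 0, 75/32)
Σ b_i: (-113/300)·1 + 47/36·1 + 16/225·1 = 1 ✓
b·c: 47/36·2/7 + 16/225·25/14 = 1/2 ✓
b·c²: 47/36·4/49 + 16/225·625/196 = 1/3 ✓
b·Ac: 16/225·75/32 = 1/6 ✓; 3 stages ⇒ order 3.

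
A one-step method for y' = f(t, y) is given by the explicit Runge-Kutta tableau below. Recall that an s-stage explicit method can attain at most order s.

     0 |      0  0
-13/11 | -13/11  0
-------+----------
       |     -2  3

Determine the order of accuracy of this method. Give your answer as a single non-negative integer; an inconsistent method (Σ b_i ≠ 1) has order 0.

b = (-2, 3)
c = (0, -13/11)
Σ b_i: (-2)·1 + 3·1 = 1 ✓
b·c: 3·(-13/11) = -39/11 ≠ 1/2 ⇒ order 1.

1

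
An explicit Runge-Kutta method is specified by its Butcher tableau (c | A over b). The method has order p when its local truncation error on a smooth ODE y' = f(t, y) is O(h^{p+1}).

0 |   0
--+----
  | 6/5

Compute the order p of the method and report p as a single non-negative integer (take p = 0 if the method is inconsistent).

0

b = (6/5)
c = (0)
Σ b_i: 6/5·1 = 6/5 ≠ 1 ⇒ order 0.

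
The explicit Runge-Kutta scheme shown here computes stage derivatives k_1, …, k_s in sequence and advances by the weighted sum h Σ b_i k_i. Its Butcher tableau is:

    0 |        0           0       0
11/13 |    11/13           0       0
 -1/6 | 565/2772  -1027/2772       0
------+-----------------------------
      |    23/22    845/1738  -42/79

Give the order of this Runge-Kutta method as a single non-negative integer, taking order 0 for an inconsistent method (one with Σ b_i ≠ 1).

b = (23/22, 845/1738, -42/79)
c = (0, 11/13, -1/6)
Ac = (0, 0, -79/252)
Σ b_i: 23/22·1 + 845/1738·1 + (-42/79)·1 = 1 ✓
b·c: 845/1738·11/13 + (-42/79)·(-1/6) = 1/2 ✓
b·c²: 845/1738·121/169 + (-42/79)·1/36 = 1/3 ✓
b·Ac: (-42/79)·(-79/252) = 1/6 ✓; 3 stages ⇒ order 3.

3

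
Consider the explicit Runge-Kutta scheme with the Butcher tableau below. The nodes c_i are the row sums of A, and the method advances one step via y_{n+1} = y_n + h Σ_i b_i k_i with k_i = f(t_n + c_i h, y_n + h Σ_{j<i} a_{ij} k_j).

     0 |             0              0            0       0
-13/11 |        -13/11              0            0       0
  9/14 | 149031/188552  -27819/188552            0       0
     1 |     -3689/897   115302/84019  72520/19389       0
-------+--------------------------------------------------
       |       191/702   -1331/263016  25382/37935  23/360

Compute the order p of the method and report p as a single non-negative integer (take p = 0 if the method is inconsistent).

4

b = (191/702, -1331/263016, 25382/37935, 23/360)
c = (0, -13/11, 9/14, 1)
Ac = (0, 0, 2529/14504, 18/23)
Σ b_i: 191/702·1 + (-1331/263016)·1 + 25382/37935·1 + 23/360·1 = 1 ✓
b·c: (-1331/263016)·(-13/11) + 25382/37935·9/14 + 23/360·1 = 1/2 ✓
b·c²: (-1331/263016)·169/121 + 25382/37935·81/196 + 23/360·1 = 1/3 ✓
b·Ac: 25382/37935·2529/14504 + 23/360·18/23 = 1/6 ✓
b·c³: (-1331/263016)·(-2197/1331) + 25382/37935·729/2744 + 23/360·1 = 1/4 ✓
b·(c∘Ac): 25382/37935·22761/203056 + 23/360·18/23 = 1/8 ✓
b·Ac²: 25382/37935·(-32877/159544) + 23/360·876/253 = 1/12 ✓
b·A²c: 23/360·15/23 = 1/24 ✓; 4 stages ⇒ order 4.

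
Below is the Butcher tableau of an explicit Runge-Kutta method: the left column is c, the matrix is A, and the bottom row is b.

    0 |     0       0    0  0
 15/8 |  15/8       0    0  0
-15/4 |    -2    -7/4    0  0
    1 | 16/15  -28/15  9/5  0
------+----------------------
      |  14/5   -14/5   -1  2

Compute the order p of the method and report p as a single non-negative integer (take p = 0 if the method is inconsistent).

2

b = (14/5, -14/5, -1, 2)
c = (0, 15/8, -15/4, 1)
Ac = (0, 0, -105/32, -41/4)
Σ b_i: 14/5·1 + (-14/5)·1 + (-1)·1 + 2·1 = 1 ✓
b·c: (-14/5)·15/8 + (-1)·(-15/4) + 2·1 = 1/2 ✓
b·c²: (-14/5)·225/64 + (-1)·225/16 + 2·1 = -701/32 ≠ 1/3 ⇒ order 2.
b·Ac: (-1)·(-105/32) + 2·(-41/4) = -551/32 ≠ 1/6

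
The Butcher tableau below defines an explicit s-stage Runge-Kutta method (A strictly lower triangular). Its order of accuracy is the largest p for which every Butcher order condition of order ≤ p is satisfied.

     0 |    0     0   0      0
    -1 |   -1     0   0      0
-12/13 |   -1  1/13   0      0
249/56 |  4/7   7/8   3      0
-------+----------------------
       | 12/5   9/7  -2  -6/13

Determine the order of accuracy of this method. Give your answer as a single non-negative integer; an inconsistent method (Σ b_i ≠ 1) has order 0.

0

b = (12/5, 9/7, -2, -6/13)
c = (0, -1, -12/13, 249/56)
Ac = (0, 0, -1/13, -379/104)
Σ b_i: 12/5·1 + 9/7·1 + (-2)·1 + (-6/13)·1 = 557/455 ≠ 1 ⇒ order 0.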